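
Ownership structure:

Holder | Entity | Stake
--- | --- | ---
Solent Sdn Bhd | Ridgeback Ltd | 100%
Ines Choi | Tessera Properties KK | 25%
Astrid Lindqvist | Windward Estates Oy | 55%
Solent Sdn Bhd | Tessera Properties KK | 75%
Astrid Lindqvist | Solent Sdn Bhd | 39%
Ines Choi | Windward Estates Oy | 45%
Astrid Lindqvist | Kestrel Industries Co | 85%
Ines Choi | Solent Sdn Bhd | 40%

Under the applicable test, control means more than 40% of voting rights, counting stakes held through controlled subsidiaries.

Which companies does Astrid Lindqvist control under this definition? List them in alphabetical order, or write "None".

Kestrel Industries Co, Windward Estates Oy

Astrid holds 55% of Windward, so Astrid controls Windward.
Astrid holds 85% of Kestrel, so Astrid controls Kestrel.
No other company's threshold is met.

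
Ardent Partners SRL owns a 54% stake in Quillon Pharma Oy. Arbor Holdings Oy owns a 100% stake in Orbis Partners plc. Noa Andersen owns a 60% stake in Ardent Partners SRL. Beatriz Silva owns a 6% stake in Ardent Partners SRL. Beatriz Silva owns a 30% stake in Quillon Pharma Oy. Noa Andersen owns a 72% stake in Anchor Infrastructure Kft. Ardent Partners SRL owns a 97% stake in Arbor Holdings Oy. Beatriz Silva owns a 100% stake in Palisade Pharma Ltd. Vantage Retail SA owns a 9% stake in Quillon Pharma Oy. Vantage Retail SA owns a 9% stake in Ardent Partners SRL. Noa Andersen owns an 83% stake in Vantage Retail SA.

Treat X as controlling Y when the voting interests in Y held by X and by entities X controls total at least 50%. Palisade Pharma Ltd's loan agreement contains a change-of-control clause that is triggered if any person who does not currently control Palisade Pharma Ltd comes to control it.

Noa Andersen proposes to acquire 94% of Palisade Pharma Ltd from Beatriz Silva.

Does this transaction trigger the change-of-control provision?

The purchase adds only to Noa's holdings (Beatriz's stake shrinks), so Noa is the only person who could newly come to control Palisade.
Noa holds 83% of Vantage, so Noa controls Vantage.
Noa and Vantage together hold 60% + 9% = 69% of Ardent, so Noa controls Ardent.
Noa holds 72% of Anchor, so Noa controls Anchor.
Ardent holds 97% of Arbor, so Noa controls Arbor.
Arbor holds 100% of Orbis, so Noa controls Orbis.
Ardent and Vantage together hold 54% + 9% = 63% of Quillon, so Noa controls Quillon.
Neither Noa nor any entity Noa controls holds any voting interest in Palisade.
So before the transaction, Noa does not control Palisade.
After the purchase, Noa holds 94% of Palisade directly, and Beatriz's stake falls to 6%.
Noa holds 94% of Palisade, so Noa controls Palisade.
Noa did not control Palisade before and does after, so the clause is triggered.

Yes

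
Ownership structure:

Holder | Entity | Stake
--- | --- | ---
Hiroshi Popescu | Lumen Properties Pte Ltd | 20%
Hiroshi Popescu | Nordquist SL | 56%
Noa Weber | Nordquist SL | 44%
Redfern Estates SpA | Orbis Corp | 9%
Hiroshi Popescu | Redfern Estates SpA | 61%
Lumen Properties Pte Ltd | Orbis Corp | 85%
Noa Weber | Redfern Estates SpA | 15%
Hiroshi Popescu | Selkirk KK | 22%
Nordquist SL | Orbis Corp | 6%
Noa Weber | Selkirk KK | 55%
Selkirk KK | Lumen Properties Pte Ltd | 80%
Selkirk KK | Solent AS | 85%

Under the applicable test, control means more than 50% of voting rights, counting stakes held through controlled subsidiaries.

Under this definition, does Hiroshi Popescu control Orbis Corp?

No

Hiroshi holds 56% of Nordquist, so Hiroshi controls Nordquist.
Hiroshi holds 61% of Redfern, so Hiroshi controls Redfern.
In Orbis, Hiroshi's side holds only 6% + 9% = 15%, not > 50%.
So Hiroshi does not control Orbis.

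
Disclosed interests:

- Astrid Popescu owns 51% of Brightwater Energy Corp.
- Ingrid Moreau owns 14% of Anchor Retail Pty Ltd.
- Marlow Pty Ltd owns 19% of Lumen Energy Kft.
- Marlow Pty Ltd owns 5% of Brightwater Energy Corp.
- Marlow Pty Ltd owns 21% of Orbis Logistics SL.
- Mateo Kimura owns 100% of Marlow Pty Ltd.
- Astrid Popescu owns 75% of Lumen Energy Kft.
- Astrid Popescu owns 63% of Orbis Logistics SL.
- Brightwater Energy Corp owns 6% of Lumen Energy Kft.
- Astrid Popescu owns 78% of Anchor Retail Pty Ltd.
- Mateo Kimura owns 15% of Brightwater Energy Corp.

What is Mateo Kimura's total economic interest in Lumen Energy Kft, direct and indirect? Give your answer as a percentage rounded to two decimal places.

Mateo reaches Lumen along 3 paths.
Via Marlow: 100% × 19% = 19%.
Via Brightwater: 15% × 6% = 0.9%.
Via Marlow → Brightwater: 100% × 5% × 6% = 0.3%.
Total: 19% + 0.9% + 0.3% = 20.2%.
Rounded: 20.20%.

20.20%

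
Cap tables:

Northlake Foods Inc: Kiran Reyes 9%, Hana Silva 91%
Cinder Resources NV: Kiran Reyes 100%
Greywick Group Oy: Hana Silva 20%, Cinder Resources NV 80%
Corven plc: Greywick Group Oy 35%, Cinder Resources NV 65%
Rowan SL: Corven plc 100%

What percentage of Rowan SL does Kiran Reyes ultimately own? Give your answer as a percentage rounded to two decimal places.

Kiran reaches Rowan along 2 paths.
Via Cinder → Greywick → Corven: 100% × 80% × 35% × 100% = 28%.
Via Cinder → Corven: 100% × 65% × 100% = 65%.
Total: 28% + 65% = 93%.
Rounded: 93.00%.

93.00%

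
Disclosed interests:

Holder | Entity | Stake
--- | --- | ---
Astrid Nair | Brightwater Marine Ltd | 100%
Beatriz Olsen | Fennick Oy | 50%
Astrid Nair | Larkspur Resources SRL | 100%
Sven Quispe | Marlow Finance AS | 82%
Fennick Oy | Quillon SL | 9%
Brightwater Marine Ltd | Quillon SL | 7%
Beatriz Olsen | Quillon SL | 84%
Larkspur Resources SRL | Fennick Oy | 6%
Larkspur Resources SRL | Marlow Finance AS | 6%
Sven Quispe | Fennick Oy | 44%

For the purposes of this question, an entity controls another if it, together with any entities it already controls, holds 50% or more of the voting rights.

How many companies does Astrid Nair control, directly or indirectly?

2

Astrid holds 100% of Larkspur, so Astrid controls Larkspur.
Astrid holds 100% of Brightwater, so Astrid controls Brightwater.
No other company's threshold is met.
Astrid controls 2 companies.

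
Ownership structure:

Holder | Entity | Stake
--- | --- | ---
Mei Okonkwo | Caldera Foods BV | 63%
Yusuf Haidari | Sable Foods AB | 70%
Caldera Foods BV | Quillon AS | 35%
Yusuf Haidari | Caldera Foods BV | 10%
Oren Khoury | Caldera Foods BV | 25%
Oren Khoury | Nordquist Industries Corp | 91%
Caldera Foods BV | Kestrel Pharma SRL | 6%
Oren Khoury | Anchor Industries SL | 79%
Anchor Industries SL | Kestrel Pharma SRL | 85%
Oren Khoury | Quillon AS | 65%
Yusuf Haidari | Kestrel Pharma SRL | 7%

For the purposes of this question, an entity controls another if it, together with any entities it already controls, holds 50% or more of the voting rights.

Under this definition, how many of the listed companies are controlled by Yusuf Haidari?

1

Yusuf holds 70% of Sable, so Yusuf controls Sable.
No other company's threshold is met.
Yusuf controls 1 company.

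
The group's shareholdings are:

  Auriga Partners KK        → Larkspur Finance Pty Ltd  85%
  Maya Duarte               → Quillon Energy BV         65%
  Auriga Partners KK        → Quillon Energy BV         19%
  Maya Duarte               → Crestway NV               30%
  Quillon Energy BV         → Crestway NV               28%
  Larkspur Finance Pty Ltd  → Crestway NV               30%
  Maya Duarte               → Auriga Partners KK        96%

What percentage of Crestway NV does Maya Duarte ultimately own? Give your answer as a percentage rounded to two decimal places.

77.79%

Maya reaches Crestway along 4 paths.
Via Auriga → Larkspur: 96% × 85% × 30% = 24.48%.
Direct stake: 30% = 30%.
Via Auriga → Quillon: 96% × 19% × 28% = 5.1072%.
Via Quillon: 65% × 28% = 18.2%.
Total: 24.48% + 30% + 5.1072% + 18.2% = 77.7872%.
Rounded: 77.79%.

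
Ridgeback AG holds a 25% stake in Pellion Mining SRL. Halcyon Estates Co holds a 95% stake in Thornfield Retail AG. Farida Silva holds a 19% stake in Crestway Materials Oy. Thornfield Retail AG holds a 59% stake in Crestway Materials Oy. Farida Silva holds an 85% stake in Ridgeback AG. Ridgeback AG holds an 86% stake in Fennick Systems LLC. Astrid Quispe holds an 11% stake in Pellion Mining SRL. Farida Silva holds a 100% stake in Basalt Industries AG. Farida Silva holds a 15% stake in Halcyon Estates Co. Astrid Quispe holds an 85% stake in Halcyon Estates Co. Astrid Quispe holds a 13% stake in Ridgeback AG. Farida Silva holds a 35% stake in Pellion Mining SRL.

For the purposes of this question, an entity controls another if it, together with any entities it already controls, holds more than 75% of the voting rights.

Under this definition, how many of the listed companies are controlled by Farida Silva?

3

Farida holds 85% of Ridgeback, so Farida controls Ridgeback.
Ridgeback holds 86% of Fennick, so Farida controls Fennick.
Farida holds 100% of Basalt, so Farida controls Basalt.
No other company's threshold is met.
Farida controls 3 companies.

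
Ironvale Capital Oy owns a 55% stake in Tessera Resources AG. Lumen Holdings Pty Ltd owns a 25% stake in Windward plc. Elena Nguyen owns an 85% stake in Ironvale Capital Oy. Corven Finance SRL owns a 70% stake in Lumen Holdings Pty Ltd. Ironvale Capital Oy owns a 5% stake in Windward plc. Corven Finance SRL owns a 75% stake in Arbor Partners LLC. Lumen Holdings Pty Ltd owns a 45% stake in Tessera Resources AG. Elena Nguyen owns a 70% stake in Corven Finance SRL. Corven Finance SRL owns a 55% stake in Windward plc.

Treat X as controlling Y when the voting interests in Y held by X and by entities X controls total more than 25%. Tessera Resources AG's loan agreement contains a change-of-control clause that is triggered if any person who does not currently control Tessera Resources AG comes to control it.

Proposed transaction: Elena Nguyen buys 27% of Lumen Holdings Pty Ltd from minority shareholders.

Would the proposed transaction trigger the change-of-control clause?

No

The purchase changes only Elena's holdings, so Elena is the only person who could newly come to control Tessera.
Elena holds 70% of Corven, so Elena controls Corven.
Corven holds 70% of Lumen, so Elena controls Lumen.
Elena holds 85% of Ironvale, so Elena controls Ironvale.
Lumen and Ironvale together hold 45% + 55% = 100% of Tessera, so Elena controls Tessera.
So Elena already controls Tessera before the transaction.
After the purchase, Elena holds 27% of Lumen directly.
Elena controlled Tessera already, so this is not a new person acquiring control; every other person's position is unchanged or reduced.
No new person acquires control, so the clause is not triggered.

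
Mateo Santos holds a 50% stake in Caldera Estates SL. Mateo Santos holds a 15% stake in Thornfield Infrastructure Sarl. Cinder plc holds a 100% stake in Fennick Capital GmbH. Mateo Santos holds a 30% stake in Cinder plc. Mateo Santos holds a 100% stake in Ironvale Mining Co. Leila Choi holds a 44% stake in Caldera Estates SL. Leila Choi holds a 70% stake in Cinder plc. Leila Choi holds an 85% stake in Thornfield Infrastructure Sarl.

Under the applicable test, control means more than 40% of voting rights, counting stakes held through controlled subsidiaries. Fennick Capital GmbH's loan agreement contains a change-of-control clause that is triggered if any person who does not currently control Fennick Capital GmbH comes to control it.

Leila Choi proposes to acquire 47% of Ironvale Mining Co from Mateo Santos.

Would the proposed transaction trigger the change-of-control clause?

No

The purchase adds only to Leila's holdings (Mateo's stake shrinks), so Leila is the only person who could newly come to control Fennick.
Leila holds 70% of Cinder, so Leila controls Cinder.
Cinder holds 100% of Fennick, so Leila controls Fennick.
So Leila already controls Fennick before the transaction.
After the purchase, Leila holds 47% of Ironvale directly, and Mateo's stake falls to 53%.
Leila controlled Fennick already, so this is not a new person acquiring control; every other person's position is unchanged or reduced.
No new person acquires control, so the clause is not triggered.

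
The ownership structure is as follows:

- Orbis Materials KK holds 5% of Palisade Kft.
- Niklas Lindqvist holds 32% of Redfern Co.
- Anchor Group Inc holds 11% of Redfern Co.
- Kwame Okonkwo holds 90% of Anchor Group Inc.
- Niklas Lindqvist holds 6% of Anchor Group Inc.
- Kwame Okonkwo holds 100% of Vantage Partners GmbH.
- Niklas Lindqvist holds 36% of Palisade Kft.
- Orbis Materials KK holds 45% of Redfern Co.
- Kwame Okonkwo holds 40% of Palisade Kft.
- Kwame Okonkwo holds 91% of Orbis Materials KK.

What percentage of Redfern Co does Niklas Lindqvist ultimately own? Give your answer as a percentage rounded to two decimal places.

32.66%

Niklas reaches Redfern along 2 paths.
Direct stake: 32% = 32%.
Via Anchor: 6% × 11% = 0.66%.
Total: 32% + 0.66% = 32.66%.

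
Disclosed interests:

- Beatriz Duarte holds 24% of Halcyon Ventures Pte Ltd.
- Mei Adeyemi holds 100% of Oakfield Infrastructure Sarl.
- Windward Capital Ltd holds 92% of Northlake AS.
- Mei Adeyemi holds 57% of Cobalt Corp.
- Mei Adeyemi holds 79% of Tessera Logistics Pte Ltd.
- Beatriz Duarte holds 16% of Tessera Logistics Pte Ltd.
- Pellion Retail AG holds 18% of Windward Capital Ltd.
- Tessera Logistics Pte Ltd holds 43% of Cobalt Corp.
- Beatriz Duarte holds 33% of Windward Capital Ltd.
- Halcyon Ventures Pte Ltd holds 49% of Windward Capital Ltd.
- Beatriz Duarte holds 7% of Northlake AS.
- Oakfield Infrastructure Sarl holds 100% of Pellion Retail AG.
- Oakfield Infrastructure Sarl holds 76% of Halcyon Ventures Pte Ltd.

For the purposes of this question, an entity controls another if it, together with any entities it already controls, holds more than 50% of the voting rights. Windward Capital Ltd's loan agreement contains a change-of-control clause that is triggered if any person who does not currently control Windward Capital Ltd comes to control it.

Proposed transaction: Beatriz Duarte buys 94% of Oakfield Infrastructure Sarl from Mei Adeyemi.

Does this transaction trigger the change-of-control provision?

Yes

The purchase adds only to Beatriz's holdings (Mei's stake shrinks), so Beatriz is the only person who could newly come to control Windward.
Beatriz's largest direct stake is 33% in Windward, which does not meet the threshold, so Beatriz controls no company.
In Windward, Beatriz's side holds only 33%, not > 50%.
So before the transaction, Beatriz does not control Windward.
After the purchase, Beatriz holds 94% of Oakfield directly, and Mei's stake falls to 6%.
Beatriz holds 94% of Oakfield, so Beatriz controls Oakfield.
Beatriz and Oakfield together hold 24% + 76% = 100% of Halcyon, so Beatriz controls Halcyon.
Oakfield holds 100% of Pellion, so Beatriz controls Pellion.
Beatriz and Pellion and Halcyon together hold 33% + 18% + 49% = 100% of Windward, so Beatriz controls Windward.
Beatriz did not control Windward before and does after, so the clause is triggered.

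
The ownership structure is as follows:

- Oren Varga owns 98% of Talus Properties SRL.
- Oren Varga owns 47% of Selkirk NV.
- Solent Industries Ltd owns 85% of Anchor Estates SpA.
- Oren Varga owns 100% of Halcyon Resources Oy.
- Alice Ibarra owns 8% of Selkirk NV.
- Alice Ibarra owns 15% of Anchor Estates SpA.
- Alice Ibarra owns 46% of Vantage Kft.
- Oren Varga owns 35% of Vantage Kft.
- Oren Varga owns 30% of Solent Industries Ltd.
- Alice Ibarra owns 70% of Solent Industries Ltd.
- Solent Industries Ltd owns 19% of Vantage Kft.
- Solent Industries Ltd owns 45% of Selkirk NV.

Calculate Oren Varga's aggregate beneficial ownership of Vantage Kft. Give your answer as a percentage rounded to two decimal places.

Oren reaches Vantage along 2 paths.
Direct stake: 35% = 35%.
Via Solent: 30% × 19% = 5.7%.
Total: 35% + 5.7% = 40.7%.
Rounded: 40.70%.

40.70%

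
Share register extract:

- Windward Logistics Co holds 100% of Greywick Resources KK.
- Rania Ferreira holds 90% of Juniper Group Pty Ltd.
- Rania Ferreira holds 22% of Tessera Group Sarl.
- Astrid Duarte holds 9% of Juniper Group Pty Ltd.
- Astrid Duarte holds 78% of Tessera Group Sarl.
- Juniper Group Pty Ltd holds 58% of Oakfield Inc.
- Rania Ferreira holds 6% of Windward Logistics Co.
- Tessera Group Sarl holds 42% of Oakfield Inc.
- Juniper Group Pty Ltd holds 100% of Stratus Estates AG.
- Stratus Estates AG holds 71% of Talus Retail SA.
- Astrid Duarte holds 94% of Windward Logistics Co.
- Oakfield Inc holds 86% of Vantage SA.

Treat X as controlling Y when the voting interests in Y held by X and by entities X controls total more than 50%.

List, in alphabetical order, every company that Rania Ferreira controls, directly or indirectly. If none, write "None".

Juniper Group Pty Ltd, Oakfield Inc, Stratus Estates AG, Talus Retail SA, Vantage SA

Rania holds 90% of Juniper, so Rania controls Juniper.
Juniper holds 100% of Stratus, so Rania controls Stratus.
Juniper holds 58% of Oakfield, so Rania controls Oakfield.
Stratus holds 71% of Talus, so Rania controls Talus.
Oakfield holds 86% of Vantage, so Rania controls Vantage.
No other company's threshold is met.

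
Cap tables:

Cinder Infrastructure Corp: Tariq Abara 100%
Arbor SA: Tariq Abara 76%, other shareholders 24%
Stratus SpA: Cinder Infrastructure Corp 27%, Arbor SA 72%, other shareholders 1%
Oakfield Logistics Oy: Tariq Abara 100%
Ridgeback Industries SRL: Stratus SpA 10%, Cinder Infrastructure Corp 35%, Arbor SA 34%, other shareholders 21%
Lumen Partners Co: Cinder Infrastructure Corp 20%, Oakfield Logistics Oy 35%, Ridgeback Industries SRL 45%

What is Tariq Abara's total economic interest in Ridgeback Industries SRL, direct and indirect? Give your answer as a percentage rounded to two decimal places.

69.01%

Tariq reaches Ridgeback along 4 paths.
Via Cinder → Stratus: 100% × 27% × 10% = 2.7%.
Via Arbor → Stratus: 76% × 72% × 10% = 5.472%.
Via Cinder: 100% × 35% = 35%.
Via Arbor: 76% × 34% = 25.84%.
Total: 2.7% + 5.472% + 35% + 25.84% = 69.012%.
Rounded: 69.01%.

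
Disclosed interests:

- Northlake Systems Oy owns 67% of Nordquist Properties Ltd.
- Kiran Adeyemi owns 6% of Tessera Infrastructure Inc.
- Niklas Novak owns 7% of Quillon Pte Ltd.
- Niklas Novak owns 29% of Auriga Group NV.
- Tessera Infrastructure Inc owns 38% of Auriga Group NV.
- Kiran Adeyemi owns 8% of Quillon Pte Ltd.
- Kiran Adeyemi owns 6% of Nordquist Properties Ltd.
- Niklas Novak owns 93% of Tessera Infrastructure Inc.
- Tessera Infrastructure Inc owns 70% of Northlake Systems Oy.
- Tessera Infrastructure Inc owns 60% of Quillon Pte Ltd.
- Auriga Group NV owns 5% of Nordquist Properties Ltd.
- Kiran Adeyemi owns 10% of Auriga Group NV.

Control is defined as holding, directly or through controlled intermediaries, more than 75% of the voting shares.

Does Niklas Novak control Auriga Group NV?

Niklas holds 93% of Tessera, so Niklas controls Tessera.
In Auriga, Niklas's side holds only 38% + 29% = 67%, not > 75%.
So Niklas does not control Auriga.

No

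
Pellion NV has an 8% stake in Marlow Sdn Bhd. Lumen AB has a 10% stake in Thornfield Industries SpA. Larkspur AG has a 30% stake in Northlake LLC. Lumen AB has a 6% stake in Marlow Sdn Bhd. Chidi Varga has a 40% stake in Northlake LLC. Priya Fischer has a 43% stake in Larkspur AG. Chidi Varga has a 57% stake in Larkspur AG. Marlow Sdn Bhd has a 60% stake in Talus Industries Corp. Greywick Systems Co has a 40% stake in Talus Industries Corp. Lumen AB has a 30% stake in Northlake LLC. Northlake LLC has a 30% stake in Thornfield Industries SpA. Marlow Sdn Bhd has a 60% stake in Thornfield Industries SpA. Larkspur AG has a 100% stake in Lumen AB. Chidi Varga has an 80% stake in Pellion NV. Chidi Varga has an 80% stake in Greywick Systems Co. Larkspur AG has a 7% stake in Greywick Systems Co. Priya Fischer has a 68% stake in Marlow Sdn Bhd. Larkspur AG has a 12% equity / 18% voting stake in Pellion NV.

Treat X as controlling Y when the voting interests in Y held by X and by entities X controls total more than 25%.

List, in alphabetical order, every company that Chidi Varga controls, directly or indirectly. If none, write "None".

Greywick Systems Co, Larkspur AG, Lumen AB, Northlake LLC, Pellion NV, Talus Industries Corp, Thornfield Industries SpA

Chidi holds 57% of Larkspur, so Chidi controls Larkspur.
Larkspur and Chidi together hold 18% + 80% = 98% of Pellion, so Chidi controls Pellion.
Larkspur holds 100% of Lumen, so Chidi controls Lumen.
Chidi and Larkspur together hold 80% + 7% = 87% of Greywick, so Chidi controls Greywick.
Larkspur and Lumen and Chidi together hold 30% + 30% + 40% = 100% of Northlake, so Chidi controls Northlake.
Northlake and Lumen together hold 30% + 10% = 40% of Thornfield, so Chidi controls Thornfield.
Greywick holds 40% of Talus, so Chidi controls Talus.
No other company's threshold is met.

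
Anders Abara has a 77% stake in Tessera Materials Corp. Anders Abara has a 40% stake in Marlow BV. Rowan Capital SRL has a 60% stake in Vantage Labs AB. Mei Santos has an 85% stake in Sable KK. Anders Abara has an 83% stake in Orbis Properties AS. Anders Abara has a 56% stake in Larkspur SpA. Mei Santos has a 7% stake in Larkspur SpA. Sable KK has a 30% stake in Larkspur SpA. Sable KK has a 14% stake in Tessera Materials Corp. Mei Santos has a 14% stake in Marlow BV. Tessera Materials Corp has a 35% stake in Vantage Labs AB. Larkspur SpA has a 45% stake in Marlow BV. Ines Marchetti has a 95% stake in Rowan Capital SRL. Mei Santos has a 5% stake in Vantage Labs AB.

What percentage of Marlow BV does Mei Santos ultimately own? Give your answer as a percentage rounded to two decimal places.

28.63%

Mei reaches Marlow along 3 paths.
Via Larkspur: 7% × 45% = 3.15%.
Via Sable → Larkspur: 85% × 30% × 45% = 11.475%.
Direct stake: 14% = 14%.
Total: 3.15% + 11.475% + 14% = 28.625%.
Rounded: 28.63%.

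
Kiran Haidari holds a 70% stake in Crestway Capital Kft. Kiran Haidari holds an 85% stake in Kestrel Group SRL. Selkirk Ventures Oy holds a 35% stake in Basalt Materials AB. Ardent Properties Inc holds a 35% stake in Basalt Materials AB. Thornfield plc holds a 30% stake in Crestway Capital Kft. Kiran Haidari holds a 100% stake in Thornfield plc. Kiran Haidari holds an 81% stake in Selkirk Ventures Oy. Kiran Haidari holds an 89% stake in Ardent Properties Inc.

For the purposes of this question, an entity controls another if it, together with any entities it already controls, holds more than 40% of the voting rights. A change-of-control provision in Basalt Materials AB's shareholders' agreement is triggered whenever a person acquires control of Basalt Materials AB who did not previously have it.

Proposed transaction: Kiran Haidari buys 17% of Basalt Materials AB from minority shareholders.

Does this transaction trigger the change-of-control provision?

The purchase changes only Kiran's holdings, so Kiran is the only person who could newly come to control Basalt.
Kiran holds 81% of Selkirk, so Kiran controls Selkirk.
Kiran holds 89% of Ardent, so Kiran controls Ardent.
Selkirk and Ardent together hold 35% + 35% = 70% of Basalt, so Kiran controls Basalt.
So Kiran already controls Basalt before the transaction.
After the purchase, Kiran holds 17% of Basalt directly.
Kiran controlled Basalt already, so this is not a new person acquiring control; every other person's position is unchanged or reduced.
No new person acquires control, so the clause is not triggered.

No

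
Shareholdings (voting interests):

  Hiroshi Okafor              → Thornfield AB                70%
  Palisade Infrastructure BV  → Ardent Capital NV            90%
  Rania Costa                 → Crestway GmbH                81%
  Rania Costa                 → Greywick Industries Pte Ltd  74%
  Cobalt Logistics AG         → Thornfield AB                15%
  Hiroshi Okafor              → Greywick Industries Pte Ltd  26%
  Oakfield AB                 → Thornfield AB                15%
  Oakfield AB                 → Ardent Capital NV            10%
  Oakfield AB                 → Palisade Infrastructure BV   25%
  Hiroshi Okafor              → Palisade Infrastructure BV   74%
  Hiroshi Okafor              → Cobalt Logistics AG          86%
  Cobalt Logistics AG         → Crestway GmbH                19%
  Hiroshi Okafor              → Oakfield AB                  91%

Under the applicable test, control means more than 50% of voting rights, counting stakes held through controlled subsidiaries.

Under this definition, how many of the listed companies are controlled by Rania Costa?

Rania holds 81% of Crestway, so Rania controls Crestway.
Rania holds 74% of Greywick, so Rania controls Greywick.
No other company's threshold is met.
Rania controls 2 companies.

2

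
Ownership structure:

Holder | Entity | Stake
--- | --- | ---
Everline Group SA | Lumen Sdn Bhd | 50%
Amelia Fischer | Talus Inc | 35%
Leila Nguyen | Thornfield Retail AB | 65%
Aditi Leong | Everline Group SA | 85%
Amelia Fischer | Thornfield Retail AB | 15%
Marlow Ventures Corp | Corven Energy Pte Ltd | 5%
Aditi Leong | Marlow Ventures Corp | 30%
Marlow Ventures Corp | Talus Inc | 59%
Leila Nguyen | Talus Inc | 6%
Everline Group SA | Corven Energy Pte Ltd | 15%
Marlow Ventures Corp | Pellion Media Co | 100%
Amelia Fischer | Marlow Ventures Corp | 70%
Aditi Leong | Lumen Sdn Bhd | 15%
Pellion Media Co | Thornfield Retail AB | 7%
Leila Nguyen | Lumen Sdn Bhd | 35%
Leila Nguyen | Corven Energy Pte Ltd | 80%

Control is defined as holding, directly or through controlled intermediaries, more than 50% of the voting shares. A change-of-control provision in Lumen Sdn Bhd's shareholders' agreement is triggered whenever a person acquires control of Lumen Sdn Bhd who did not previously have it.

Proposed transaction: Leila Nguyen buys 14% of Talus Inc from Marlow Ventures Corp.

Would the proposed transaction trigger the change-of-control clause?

The purchase adds only to Leila's holdings (Marlow's stake shrinks), so Leila is the only person who could newly come to control Lumen.
Leila holds 65% of Thornfield, so Leila controls Thornfield.
Leila holds 80% of Corven, so Leila controls Corven.
In Lumen, Leila's side holds only 35%, not > 50%.
So before the transaction, Leila does not control Lumen.
After the purchase, Leila's direct stake in Talus rises to 6% + 14% = 20%, and Marlow's stake falls to 45%.
Leila's side now holds 20% of Talus, not > 50%, so Leila still does not control Talus.
After the transaction, Leila's side holds 35% of Lumen, not > 50%, so Leila still does not control Lumen.
No new person acquires control, so the clause is not triggered.

No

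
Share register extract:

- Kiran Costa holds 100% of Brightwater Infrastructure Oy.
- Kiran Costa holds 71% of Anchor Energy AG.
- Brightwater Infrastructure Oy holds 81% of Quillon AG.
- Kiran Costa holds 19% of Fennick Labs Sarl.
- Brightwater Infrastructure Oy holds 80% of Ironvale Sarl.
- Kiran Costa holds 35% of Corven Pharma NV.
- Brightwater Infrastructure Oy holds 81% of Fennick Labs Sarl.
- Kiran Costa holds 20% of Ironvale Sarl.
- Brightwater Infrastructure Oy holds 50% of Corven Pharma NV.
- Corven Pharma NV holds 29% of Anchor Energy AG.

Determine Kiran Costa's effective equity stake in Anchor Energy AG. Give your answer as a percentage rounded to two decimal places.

Kiran reaches Anchor along 3 paths.
Direct stake: 71% = 71%.
Via Brightwater → Corven: 100% × 50% × 29% = 14.5%.
Via Corven: 35% × 29% = 10.15%.
Total: 71% + 14.5% + 10.15% = 95.65%.

95.65%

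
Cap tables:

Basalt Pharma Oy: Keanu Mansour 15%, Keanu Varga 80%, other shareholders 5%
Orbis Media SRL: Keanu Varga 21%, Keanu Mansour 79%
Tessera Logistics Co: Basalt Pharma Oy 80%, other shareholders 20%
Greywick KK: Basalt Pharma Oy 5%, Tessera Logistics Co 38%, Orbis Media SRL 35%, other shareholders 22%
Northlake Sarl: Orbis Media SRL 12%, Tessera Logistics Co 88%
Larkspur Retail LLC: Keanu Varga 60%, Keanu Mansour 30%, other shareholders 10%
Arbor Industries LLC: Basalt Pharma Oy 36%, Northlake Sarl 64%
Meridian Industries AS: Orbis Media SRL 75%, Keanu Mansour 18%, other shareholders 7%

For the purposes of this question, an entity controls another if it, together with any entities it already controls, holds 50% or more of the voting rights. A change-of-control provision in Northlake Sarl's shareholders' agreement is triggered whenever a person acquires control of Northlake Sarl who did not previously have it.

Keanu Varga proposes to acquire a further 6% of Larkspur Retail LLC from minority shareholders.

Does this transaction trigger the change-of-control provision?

The purchase changes only Keanu Varga's holdings, so Keanu Varga is the only person who could newly come to control Northlake.
Keanu Varga holds 80% of Basalt, so Keanu Varga controls Basalt.
Basalt holds 80% of Tessera, so Keanu Varga controls Tessera.
Tessera holds 88% of Northlake, so Keanu Varga controls Northlake.
So Keanu Varga already controls Northlake before the transaction.
After the purchase, Keanu Varga's direct stake in Larkspur rises to 60% + 6% = 66%.
Keanu Varga controlled Northlake already, so this is not a new person acquiring control; every other person's position is unchanged or reduced.
No new person acquires control, so the clause is not triggered.

No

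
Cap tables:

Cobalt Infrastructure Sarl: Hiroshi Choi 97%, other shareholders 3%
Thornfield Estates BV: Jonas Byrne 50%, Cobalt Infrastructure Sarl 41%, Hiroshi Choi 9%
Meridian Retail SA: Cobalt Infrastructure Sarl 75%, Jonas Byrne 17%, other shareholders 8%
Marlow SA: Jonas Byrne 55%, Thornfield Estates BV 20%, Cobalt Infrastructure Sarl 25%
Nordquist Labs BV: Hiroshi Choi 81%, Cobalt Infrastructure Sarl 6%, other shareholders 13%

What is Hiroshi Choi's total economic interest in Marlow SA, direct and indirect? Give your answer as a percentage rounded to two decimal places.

Hiroshi reaches Marlow along 3 paths.
Via Cobalt → Thornfield: 97% × 41% × 20% = 7.954%.
Via Thornfield: 9% × 20% = 1.8%.
Via Cobalt: 97% × 25% = 24.25%.
Total: 7.954% + 1.8% + 24.25% = 34.004%.
Rounded: 34.00%.

34.00%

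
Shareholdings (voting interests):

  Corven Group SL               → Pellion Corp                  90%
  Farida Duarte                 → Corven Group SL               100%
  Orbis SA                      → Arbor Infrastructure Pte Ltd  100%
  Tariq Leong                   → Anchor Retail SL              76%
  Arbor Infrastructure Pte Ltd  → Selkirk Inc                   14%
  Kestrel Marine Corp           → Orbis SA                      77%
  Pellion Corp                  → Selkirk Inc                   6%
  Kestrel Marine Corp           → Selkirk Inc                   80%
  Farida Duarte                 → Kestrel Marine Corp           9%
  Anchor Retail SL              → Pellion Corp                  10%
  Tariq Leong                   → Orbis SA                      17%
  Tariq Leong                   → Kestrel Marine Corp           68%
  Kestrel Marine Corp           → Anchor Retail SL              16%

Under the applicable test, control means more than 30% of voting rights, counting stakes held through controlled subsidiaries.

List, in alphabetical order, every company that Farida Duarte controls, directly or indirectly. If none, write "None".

Farida holds 100% of Corven, so Farida controls Corven.
Corven holds 90% of Pellion, so Farida controls Pellion.
No other company's threshold is met.

Corven Group SL, Pellion Corp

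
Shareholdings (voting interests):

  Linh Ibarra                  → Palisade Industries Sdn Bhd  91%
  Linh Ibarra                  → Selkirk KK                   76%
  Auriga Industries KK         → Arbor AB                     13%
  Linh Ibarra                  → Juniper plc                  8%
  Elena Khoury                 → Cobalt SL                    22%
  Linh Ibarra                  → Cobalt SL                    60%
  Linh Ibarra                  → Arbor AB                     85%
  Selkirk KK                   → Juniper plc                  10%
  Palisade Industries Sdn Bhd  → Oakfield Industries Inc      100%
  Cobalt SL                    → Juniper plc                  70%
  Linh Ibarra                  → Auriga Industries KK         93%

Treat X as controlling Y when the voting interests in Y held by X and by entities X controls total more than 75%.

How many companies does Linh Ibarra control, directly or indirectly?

5

Linh holds 93% of Auriga, so Linh controls Auriga.
Linh holds 91% of Palisade, so Linh controls Palisade.
Linh and Auriga together hold 85% + 13% = 98% of Arbor, so Linh controls Arbor.
Linh holds 76% of Selkirk, so Linh controls Selkirk.
Palisade holds 100% of Oakfield, so Linh controls Oakfield.
No other company's threshold is met.
Linh controls 5 companies.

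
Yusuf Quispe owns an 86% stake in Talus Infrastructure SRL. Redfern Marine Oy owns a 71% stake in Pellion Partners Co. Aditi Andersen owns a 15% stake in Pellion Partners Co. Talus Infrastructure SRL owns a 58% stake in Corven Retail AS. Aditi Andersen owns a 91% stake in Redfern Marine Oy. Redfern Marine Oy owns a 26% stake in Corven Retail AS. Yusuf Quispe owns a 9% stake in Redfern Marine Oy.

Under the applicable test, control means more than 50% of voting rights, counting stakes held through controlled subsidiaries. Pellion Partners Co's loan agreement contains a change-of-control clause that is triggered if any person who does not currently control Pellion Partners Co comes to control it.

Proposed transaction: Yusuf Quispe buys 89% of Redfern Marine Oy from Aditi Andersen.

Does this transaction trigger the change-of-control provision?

Yes

The purchase adds only to Yusuf's holdings (Aditi's stake shrinks), so Yusuf is the only person who could newly come to control Pellion.
Yusuf holds 86% of Talus, so Yusuf controls Talus.
Talus holds 58% of Corven, so Yusuf controls Corven.
Neither Yusuf nor any entity Yusuf controls holds any voting interest in Pellion.
So before the transaction, Yusuf does not control Pellion.
After the purchase, Yusuf's direct stake in Redfern rises to 9% + 89% = 98%, and Aditi's stake falls to 2%.
Yusuf holds 98% of Redfern, so Yusuf controls Redfern.
Redfern holds 71% of Pellion, so Yusuf controls Pellion.
Yusuf did not control Pellion before and does after, so the clause is triggered.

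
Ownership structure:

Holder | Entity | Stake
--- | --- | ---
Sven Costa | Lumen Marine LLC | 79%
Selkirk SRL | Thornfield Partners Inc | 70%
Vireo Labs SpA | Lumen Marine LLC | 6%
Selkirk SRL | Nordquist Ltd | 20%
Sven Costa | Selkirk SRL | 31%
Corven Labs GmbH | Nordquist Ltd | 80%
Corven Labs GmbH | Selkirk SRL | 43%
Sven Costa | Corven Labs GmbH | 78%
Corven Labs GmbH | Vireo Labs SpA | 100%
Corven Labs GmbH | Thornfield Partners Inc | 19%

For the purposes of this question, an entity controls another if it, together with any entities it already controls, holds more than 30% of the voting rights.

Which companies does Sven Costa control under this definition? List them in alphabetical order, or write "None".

Sven holds 78% of Corven, so Sven controls Corven.
Sven and Corven together hold 31% + 43% = 74% of Selkirk, so Sven controls Selkirk.
Corven holds 100% of Vireo, so Sven controls Vireo.
Selkirk and Corven together hold 20% + 80% = 100% of Nordquist, so Sven controls Nordquist.
Vireo and Sven together hold 6% + 79% = 85% of Lumen, so Sven controls Lumen.
Selkirk and Corven together hold 70% + 19% = 89% of Thornfield, so Sven controls Thornfield.

Corven Labs GmbH, Lumen Marine LLC, Nordquist Ltd, Selkirk SRL, Thornfield Partners Inc, Vireo Labs SpA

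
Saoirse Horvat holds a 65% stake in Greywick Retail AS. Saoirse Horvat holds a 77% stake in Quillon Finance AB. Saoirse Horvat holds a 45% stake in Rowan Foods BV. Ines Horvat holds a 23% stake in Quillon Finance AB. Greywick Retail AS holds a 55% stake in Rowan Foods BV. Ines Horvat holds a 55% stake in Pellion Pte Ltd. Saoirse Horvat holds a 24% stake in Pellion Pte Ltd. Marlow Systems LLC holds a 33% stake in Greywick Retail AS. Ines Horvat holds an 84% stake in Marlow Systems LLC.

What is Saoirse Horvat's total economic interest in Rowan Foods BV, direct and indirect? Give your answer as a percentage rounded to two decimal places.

Saoirse reaches Rowan along 2 paths.
Via Greywick: 65% × 55% = 35.75%.
Direct stake: 45% = 45%.
Total: 35.75% + 45% = 80.75%.

80.75%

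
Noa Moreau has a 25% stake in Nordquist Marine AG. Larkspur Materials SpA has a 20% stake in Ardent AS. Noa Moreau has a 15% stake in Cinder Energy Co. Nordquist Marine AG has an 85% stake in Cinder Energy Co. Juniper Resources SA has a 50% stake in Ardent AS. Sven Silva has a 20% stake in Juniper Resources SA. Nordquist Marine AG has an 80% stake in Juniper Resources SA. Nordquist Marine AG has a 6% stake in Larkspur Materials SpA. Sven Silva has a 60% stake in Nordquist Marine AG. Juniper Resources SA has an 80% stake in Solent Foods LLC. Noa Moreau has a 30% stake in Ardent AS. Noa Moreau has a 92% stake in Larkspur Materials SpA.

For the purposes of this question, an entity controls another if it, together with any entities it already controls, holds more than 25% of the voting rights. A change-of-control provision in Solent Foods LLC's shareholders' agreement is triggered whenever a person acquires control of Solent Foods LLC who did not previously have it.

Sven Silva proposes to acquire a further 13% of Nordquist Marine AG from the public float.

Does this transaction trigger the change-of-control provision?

No

The purchase changes only Sven's holdings, so Sven is the only person who could newly come to control Solent.
Sven holds 60% of Nordquist, so Sven controls Nordquist.
Sven and Nordquist together hold 20% + 80% = 100% of Juniper, so Sven controls Juniper.
Juniper holds 80% of Solent, so Sven controls Solent.
So Sven already controls Solent before the transaction.
After the purchase, Sven's direct stake in Nordquist rises to 60% + 13% = 73%.
Sven controlled Solent already, so this is not a new person acquiring control; every other person's position is unchanged or reduced.
No new person acquires control, so the clause is not triggered.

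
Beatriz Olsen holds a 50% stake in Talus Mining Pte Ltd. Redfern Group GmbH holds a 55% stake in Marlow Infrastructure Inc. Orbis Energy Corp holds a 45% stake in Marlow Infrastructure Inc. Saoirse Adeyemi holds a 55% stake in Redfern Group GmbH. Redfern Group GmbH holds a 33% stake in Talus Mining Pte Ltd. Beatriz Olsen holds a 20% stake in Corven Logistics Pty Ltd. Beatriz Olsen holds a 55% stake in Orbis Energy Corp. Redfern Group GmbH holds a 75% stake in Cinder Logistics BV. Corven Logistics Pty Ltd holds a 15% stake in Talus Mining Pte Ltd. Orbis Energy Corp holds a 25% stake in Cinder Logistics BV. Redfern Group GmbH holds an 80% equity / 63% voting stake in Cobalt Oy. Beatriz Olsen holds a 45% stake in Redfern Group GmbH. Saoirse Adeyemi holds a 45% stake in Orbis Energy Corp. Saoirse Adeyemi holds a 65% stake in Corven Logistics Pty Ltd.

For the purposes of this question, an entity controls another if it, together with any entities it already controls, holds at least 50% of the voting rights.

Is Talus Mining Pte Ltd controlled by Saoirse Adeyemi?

Saoirse holds 55% of Redfern, so Saoirse controls Redfern.
Saoirse holds 65% of Corven, so Saoirse controls Corven.
Redfern holds 55% of Marlow, so Saoirse controls Marlow.
Redfern holds 75% of Cinder, so Saoirse controls Cinder.
Redfern holds 63% of Cobalt, so Saoirse controls Cobalt.
In Talus, Saoirse's side holds only 33% + 15% = 48%, not ≥ 50%.
So Saoirse does not control Talus.

No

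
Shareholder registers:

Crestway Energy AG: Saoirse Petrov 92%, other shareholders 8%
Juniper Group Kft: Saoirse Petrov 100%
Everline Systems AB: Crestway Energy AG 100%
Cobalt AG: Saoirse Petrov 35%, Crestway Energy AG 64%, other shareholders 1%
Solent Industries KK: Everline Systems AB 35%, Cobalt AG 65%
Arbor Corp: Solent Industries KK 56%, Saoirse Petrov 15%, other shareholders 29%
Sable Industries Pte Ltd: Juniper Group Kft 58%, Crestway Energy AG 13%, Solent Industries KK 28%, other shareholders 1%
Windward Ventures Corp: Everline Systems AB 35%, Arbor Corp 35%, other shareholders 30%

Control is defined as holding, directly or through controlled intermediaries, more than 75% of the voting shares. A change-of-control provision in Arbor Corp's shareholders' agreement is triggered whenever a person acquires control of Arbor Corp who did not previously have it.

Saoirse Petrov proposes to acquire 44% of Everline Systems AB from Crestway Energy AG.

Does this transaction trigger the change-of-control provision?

No

The purchase adds only to Saoirse's holdings (Crestway's stake shrinks), so Saoirse is the only person who could newly come to control Arbor.
Saoirse holds 92% of Crestway, so Saoirse controls Crestway.
Saoirse holds 100% of Juniper, so Saoirse controls Juniper.
Crestway holds 100% of Everline, so Saoirse controls Everline.
Saoirse and Crestway together hold 35% + 64% = 99% of Cobalt, so Saoirse controls Cobalt.
Everline and Cobalt together hold 35% + 65% = 100% of Solent, so Saoirse controls Solent.
Juniper and Crestway and Solent together hold 58% + 13% + 28% = 99% of Sable, so Saoirse controls Sable.
In Arbor, Saoirse's side holds only 56% + 15% = 71%, not > 75%.
So before the transaction, Saoirse does not control Arbor.
After the purchase, Saoirse holds 44% of Everline directly, and Crestway's stake falls to 56%.
Crestway and Saoirse together hold 56% + 44% = 100% of Everline, so Saoirse controls Everline.
After the transaction, Saoirse's side holds 56% + 15% = 71% of Arbor, not > 75%, so Saoirse still does not control Arbor.
No new person acquires control, so the clause is not triggered.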